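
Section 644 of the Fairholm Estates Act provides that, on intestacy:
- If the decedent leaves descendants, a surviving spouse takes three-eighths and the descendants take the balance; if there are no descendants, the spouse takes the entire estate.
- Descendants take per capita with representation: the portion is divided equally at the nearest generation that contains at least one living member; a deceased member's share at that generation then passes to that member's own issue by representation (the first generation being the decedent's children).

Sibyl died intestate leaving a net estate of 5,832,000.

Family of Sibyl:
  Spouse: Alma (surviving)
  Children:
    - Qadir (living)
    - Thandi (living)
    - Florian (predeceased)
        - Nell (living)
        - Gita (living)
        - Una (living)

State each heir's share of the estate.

Alma: 2,187,000; Qadir: 1,215,000; Thandi: 1,215,000; Nell: 405,000; Gita: 405,000; Una: 405,000

Alma takes three-eighths of 5,832,000 = 2,187,000. The remaining 3,645,000 passes to the descendants.
The descendants' portion (3,645,000) is divided into 3 shares of 1,215,000: Qadir and Thandi each take 1,215,000; Florian's 1,215,000 share passes to Florian's issue.
Florian's share (1,215,000) is divided into 3 shares of 405,000: Nell, Gita, and Una each take 405,000.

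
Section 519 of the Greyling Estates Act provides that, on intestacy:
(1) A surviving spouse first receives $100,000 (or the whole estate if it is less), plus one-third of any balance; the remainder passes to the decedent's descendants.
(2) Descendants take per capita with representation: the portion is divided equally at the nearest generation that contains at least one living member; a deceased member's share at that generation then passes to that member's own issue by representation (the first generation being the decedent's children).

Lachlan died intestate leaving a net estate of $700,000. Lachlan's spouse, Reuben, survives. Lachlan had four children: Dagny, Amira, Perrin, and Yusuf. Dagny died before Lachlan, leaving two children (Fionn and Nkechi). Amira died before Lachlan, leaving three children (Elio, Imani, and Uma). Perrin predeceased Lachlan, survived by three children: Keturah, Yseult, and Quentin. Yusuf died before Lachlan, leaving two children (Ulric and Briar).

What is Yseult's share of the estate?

Reuben first takes $100,000, leaving a balance of $600,000. Reuben then takes one-third of the balance ($200,000), for a total of $300,000. The remaining $400,000 passes to the descendants.
No child survives, so the initial division is made at the grandchildren's generation.
The descendants' portion ($400,000) is divided into 10 shares of $40,000: Fionn, Nkechi, Elio, Imani, Uma, Keturah, Yseult, Quentin, Ulric, and Briar each take $40,000.

Yseult receives $40,000.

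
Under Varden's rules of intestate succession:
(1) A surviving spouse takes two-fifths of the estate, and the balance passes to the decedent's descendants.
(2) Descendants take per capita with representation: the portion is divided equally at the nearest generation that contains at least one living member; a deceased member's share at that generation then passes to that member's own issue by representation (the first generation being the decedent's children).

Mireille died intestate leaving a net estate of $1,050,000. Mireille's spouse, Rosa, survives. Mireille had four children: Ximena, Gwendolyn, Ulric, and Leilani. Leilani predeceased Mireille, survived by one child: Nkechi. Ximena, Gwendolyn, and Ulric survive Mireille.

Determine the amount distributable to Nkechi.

Rosa takes two-fifths of $1,050,000 = $420,000. The remaining $630,000 passes to the descendants.
The descendants' portion ($630,000) is divided into 4 shares of $157,500: Ximena, Gwendolyn, and Ulric each take $157,500; Leilani's $157,500 share passes to Leilani's issue.
Leilani's share ($157,500) passes entirely to Nkechi.

Nkechi receives $157,500.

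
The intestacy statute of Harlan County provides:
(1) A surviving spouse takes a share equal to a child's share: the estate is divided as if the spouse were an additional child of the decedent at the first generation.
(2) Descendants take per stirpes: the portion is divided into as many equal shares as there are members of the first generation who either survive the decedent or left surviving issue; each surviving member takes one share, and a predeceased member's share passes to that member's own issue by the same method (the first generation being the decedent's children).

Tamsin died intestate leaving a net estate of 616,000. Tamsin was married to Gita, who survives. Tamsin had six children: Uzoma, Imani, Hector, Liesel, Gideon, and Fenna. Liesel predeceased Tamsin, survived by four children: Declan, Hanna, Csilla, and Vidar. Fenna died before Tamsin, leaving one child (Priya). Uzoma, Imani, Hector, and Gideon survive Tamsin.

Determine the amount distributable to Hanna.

The spouse counts as an additional share at the children's level, so there are 7 primary shares of 88,000. Gita takes one such share (88,000).
The children's combined portion (528,000) is divided into 6 shares of 88,000: Uzoma, Imani, Hector, and Gideon each take 88,000; Liesel's 88,000 share passes to Liesel's issue; Fenna's 88,000 share passes to Fenna's issue.
Liesel's share (88,000) is divided into 4 shares of 22,000: Declan, Hanna, Csilla, and Vidar each take 22,000.
Fenna's share (88,000) passes entirely to Priya.

Hanna receives 22,000.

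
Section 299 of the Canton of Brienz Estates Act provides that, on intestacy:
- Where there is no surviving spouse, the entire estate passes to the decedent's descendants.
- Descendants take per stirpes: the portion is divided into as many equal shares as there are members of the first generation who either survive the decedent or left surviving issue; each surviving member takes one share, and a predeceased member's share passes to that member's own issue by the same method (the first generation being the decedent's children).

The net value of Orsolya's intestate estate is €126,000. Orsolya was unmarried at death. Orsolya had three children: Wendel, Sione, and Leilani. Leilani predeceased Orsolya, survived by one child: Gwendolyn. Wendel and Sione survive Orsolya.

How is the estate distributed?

Wendel: €42,000; Sione: €42,000; Gwendolyn: €42,000

The entire €126,000 passes to the descendants.
That amount (€126,000) is divided into 3 shares of €42,000: Wendel and Sione each take €42,000; Leilani's €42,000 share passes to Leilani's issue.
Leilani's share (€42,000) passes entirely to Gwendolyn.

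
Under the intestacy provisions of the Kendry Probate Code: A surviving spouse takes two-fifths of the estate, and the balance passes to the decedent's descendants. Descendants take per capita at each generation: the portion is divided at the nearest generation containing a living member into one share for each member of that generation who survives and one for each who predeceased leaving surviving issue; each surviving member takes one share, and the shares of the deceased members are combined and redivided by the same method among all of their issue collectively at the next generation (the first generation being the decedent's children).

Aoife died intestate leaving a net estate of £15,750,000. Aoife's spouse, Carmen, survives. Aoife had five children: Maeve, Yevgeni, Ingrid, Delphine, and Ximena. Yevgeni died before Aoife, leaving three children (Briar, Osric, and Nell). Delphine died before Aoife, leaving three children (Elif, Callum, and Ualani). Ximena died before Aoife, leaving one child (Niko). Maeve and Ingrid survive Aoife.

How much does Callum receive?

Callum receives £810,000.

Carmen takes two-fifths of £15,750,000 = £6,300,000. The remaining £9,450,000 passes to the descendants.
The descendants' portion (£9,450,000) is divided at the children's generation into 5 shares of £1,890,000. Maeve and Ingrid each take £1,890,000. The 3 shares of the deceased (Yevgeni, Delphine, and Ximena) are combined into a pool of £5,670,000.
That pool (£5,670,000) is divided at the grandchildren's generation equally among Briar, Osric, Nell, Elif, Callum, Ualani, and Niko: £810,000 each.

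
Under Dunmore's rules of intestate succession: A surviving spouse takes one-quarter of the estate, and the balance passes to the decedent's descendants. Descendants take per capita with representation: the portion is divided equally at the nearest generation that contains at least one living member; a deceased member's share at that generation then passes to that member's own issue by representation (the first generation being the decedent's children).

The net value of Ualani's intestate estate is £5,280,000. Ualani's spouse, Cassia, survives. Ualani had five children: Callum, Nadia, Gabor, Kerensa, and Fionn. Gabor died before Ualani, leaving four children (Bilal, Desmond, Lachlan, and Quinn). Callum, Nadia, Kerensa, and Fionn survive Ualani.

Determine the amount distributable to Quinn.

Quinn receives £198,000.

Cassia takes one-quarter of £5,280,000 = £1,320,000. The remaining £3,960,000 passes to the descendants.
The descendants' portion (£3,960,000) is divided into 5 shares of £792,000: Callum, Nadia, Kerensa, and Fionn each take £792,000; Gabor's £792,000 share passes to Gabor's issue.
Gabor's share (£792,000) is divided into 4 shares of £198,000: Bilal, Desmond, Lachlan, and Quinn each take £198,000.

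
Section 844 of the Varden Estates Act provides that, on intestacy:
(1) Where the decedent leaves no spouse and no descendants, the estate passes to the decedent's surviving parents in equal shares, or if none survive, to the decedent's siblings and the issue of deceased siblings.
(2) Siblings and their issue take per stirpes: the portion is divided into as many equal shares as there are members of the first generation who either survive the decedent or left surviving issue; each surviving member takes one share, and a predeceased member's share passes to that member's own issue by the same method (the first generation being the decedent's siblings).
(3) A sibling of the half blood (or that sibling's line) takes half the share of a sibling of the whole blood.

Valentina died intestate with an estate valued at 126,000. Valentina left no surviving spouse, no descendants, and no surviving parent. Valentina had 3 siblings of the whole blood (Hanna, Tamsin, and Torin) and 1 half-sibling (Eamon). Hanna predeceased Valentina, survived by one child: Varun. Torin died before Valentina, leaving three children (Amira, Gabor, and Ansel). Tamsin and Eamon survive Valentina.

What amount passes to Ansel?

The entire 126,000 passes to the siblings and their issue.
Counting each half-blood sibling's line as half a unit, there are 7/2 units in 126,000, so one unit is 36,000. Whole-blood lines (Hanna, Tamsin, and Torin) take 36,000 each; half-blood lines (Eamon) take 18,000 each.
Hanna's share (36,000) passes entirely to Varun.
Torin's share (36,000) is divided into 3 shares of 12,000: Amira, Gabor, and Ansel each take 12,000.

Ansel receives 12,000.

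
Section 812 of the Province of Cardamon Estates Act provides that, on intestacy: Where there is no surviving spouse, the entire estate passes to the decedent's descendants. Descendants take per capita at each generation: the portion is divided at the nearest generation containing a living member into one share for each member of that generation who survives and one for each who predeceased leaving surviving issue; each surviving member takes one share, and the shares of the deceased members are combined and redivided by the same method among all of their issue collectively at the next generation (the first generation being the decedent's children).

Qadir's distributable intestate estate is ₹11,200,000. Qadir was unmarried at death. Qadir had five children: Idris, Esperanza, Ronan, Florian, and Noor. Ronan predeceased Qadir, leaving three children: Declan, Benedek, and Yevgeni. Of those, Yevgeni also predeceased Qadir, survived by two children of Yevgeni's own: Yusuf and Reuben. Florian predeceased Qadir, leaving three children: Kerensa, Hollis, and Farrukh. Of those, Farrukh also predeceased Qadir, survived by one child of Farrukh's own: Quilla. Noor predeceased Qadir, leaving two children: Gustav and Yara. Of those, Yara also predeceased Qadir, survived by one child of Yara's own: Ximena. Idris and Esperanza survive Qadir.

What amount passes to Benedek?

Benedek receives ₹840,000.

The entire ₹11,200,000 passes to the descendants.
That amount (₹11,200,000) is divided at the children's generation into 5 shares of ₹2,240,000. Idris and Esperanza each take ₹2,240,000. The 3 shares of the deceased (Ronan, Florian, and Noor) are combined into a pool of ₹6,720,000.
That pool (₹6,720,000) is divided at the grandchildren's generation into 8 shares of ₹840,000. Declan, Benedek, Kerensa, Hollis, and Gustav each take ₹840,000. The 3 shares of the deceased (Yevgeni, Farrukh, and Yara) are combined into a pool of ₹2,520,000.
That pool (₹2,520,000) is divided at the great-grandchildren's generation equally among Yusuf, Reuben, Quilla, and Ximena: ₹630,000 each.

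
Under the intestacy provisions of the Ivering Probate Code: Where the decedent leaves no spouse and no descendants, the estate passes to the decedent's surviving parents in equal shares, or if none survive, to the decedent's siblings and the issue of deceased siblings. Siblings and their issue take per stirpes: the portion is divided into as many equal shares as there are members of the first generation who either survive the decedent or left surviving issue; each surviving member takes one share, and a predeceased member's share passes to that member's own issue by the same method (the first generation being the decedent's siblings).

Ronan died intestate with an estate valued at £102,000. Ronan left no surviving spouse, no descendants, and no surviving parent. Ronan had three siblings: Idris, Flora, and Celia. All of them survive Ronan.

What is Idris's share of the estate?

The entire £102,000 passes to the siblings and their issue.
That amount (£102,000) is divided into 3 shares of £34,000: Idris, Flora, and Celia each take £34,000.

Idris receives £34,000.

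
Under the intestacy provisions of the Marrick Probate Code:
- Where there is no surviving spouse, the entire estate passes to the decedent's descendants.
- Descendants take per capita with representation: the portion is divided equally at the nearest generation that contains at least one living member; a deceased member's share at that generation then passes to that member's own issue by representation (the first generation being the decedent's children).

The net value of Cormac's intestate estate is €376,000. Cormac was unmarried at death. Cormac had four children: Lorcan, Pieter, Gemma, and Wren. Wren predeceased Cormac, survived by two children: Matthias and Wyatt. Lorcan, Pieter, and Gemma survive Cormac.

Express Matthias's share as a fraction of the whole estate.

The entire €376,000 passes to the descendants.
That amount (€376,000) is divided into 4 shares of €94,000: Lorcan, Pieter, and Gemma each take €94,000; Wren's €94,000 share passes to Wren's issue.
Wren's share (€94,000) is divided into 2 shares of €47,000: Matthias and Wyatt each take €47,000.

Matthias receives 1/8 of the estate.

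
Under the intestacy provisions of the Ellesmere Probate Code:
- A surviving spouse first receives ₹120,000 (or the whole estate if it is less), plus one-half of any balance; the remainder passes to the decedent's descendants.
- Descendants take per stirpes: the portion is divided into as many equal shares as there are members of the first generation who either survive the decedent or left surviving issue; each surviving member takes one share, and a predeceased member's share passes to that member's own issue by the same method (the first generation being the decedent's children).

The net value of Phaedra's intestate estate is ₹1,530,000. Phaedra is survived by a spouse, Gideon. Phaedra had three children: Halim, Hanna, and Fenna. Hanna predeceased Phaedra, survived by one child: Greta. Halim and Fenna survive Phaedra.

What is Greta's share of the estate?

Gideon first takes ₹120,000, leaving a balance of ₹1,410,000. Gideon then takes one-half of the balance (₹705,000), for a total of ₹825,000. The remaining ₹705,000 passes to the descendants.
The descendants' portion (₹705,000) is divided into 3 shares of ₹235,000: Halim and Fenna each take ₹235,000; Hanna's ₹235,000 share passes to Hanna's issue.
Hanna's share (₹235,000) passes entirely to Greta.

Greta receives ₹235,000.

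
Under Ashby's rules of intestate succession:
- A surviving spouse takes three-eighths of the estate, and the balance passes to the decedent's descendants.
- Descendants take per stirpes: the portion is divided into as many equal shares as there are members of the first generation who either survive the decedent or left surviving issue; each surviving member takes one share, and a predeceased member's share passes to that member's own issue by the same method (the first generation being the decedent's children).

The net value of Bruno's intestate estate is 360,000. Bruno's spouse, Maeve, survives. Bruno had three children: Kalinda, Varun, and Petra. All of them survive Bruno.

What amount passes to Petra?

Petra receives 75,000.

Maeve takes three-eighths of 360,000 = 135,000. The remaining 225,000 passes to the descendants.
The descendants' portion (225,000) is divided into 3 shares of 75,000: Kalinda, Varun, and Petra each take 75,000.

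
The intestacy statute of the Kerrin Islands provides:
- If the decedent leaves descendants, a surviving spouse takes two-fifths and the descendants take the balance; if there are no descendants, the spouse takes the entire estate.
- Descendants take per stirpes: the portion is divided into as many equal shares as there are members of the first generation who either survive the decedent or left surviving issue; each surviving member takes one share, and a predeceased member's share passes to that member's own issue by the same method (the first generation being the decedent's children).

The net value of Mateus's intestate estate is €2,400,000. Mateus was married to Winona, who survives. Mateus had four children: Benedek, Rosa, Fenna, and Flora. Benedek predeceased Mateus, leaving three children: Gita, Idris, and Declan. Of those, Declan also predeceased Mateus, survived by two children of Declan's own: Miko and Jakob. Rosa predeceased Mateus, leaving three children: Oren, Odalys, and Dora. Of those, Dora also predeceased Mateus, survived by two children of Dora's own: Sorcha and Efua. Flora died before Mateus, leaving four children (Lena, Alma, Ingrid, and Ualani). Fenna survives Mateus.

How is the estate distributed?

Winona takes two-fifths of €2,400,000 = €960,000. The remaining €1,440,000 passes to the descendants.
The descendants' portion (€1,440,000) is divided into 4 shares of €360,000: Fenna takes €360,000; Benedek's €360,000 share passes to Benedek's issue; Rosa's €360,000 share passes to Rosa's issue; Flora's €360,000 share passes to Flora's issue.
Benedek's share (€360,000) is divided into 3 shares of €120,000: Gita and Idris each take €120,000; Declan's €120,000 share passes to Declan's issue.
Declan's share (€120,000) is divided into 2 shares of €60,000: Miko and Jakob each take €60,000.
Rosa's share (€360,000) is divided into 3 shares of €120,000: Oren and Odalys each take €120,000; Dora's €120,000 share passes to Dora's issue.
Dora's share (€120,000) is divided into 2 shares of €60,000: Sorcha and Efua each take €60,000.
Flora's share (€360,000) is divided into 4 shares of €90,000: Lena, Alma, Ingrid, and Ualani each take €90,000.

Winona: €960,000; Gita: €120,000; Idris: €120,000; Miko: €60,000; Jakob: €60,000; Oren: €120,000; Odalys: €120,000; Sorcha: €60,000; Efua: €60,000; Fenna: €360,000; Lena: €90,000; Alma: €90,000; Ingrid: €90,000; Ualani: €90,000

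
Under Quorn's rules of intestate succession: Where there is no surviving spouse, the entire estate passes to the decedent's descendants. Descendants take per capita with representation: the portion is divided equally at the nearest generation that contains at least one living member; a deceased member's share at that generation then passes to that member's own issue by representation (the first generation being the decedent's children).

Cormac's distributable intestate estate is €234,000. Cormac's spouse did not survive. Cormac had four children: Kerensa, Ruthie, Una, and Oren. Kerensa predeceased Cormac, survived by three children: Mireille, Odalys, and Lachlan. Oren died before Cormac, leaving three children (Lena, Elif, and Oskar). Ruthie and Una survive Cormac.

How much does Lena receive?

Lena receives €19,500.

The entire €234,000 passes to the descendants.
That amount (€234,000) is divided into 4 shares of €58,500: Ruthie and Una each take €58,500; Kerensa's €58,500 share passes to Kerensa's issue; Oren's €58,500 share passes to Oren's issue.
Kerensa's share (€58,500) is divided into 3 shares of €19,500: Mireille, Odalys, and Lachlan each take €19,500.
Oren's share (€58,500) is divided into 3 shares of €19,500: Lena, Elif, and Oskar each take €19,500.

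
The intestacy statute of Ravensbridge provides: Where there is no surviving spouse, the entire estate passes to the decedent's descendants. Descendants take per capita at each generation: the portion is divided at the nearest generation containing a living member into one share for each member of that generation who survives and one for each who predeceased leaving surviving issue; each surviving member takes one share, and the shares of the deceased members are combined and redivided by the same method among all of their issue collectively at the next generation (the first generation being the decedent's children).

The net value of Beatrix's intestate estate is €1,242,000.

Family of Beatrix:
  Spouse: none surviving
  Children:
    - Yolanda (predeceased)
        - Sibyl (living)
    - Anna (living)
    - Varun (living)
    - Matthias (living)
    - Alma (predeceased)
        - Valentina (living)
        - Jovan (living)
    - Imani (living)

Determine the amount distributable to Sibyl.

The entire €1,242,000 passes to the descendants.
That amount (€1,242,000) is divided at the children's generation into 6 shares of €207,000. Anna, Varun, Matthias, and Imani each take €207,000. The 2 shares of the deceased (Yolanda and Alma) are combined into a pool of €414,000.
That pool (€414,000) is divided at the grandchildren's generation equally among Sibyl, Valentina, and Jovan: €138,000 each.

Sibyl receives €138,000.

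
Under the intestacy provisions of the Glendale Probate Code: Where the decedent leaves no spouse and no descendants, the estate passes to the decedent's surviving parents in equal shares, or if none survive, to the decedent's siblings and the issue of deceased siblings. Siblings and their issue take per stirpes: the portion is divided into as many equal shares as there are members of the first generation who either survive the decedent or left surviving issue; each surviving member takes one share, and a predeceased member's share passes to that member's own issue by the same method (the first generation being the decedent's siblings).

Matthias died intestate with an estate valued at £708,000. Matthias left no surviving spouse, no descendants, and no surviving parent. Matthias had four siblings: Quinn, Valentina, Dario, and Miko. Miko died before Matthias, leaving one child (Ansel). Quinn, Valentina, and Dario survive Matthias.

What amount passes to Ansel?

The entire £708,000 passes to the siblings and their issue.
That amount (£708,000) is divided into 4 shares of £177,000: Quinn, Valentina, and Dario each take £177,000; Miko's £177,000 share passes to Miko's issue.
Miko's share (£177,000) passes entirely to Ansel.

Ansel receives £177,000.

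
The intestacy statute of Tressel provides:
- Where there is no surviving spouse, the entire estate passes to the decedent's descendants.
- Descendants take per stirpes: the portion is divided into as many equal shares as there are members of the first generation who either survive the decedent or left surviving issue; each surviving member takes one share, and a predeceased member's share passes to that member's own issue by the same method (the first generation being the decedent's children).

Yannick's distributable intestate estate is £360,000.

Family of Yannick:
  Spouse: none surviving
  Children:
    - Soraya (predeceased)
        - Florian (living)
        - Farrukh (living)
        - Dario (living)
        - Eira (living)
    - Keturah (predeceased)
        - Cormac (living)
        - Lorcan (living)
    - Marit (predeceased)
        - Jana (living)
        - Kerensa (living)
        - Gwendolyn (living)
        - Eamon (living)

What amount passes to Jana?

The entire £360,000 passes to the descendants.
That amount (£360,000) is divided into 3 shares of £120,000: Soraya's £120,000 share passes to Soraya's issue; Keturah's £120,000 share passes to Keturah's issue; Marit's £120,000 share passes to Marit's issue.
Soraya's share (£120,000) is divided into 4 shares of £30,000: Florian, Farrukh, Dario, and Eira each take £30,000.
Keturah's share (£120,000) is divided into 2 shares of £60,000: Cormac and Lorcan each take £60,000.
Marit's share (£120,000) is divided into 4 shares of £30,000: Jana, Kerensa, Gwendolyn, and Eamon each take £30,000.

Jana receives £30,000.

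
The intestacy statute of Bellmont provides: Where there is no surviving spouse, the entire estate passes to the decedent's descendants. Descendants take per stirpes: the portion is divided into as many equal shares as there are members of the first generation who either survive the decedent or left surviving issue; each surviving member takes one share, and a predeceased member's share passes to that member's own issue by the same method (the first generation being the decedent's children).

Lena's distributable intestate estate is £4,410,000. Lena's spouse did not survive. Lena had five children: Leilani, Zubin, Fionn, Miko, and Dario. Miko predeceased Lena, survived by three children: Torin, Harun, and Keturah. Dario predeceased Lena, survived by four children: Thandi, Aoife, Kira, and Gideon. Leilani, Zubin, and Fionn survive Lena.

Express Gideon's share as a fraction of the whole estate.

Gideon receives 1/20 of the estate.

The entire £4,410,000 passes to the descendants.
That amount (£4,410,000) is divided into 5 shares of £882,000: Leilani, Zubin, and Fionn each take £882,000; Miko's £882,000 share passes to Miko's issue; Dario's £882,000 share passes to Dario's issue.
Miko's share (£882,000) is divided into 3 shares of £294,000: Torin, Harun, and Keturah each take £294,000.
Dario's share (£882,000) is divided into 4 shares of £220,500: Thandi, Aoife, Kira, and Gideon each take £220,500.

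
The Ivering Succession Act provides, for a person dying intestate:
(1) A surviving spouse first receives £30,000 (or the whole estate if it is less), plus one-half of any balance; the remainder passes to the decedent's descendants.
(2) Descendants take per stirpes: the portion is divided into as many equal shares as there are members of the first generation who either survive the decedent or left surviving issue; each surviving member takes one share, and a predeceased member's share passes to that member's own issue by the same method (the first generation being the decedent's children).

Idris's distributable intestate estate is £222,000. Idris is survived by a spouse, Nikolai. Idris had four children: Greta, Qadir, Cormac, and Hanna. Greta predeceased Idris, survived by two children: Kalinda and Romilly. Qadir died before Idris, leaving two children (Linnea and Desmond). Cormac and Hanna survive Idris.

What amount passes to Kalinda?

Nikolai first takes £30,000, leaving a balance of £192,000. Nikolai then takes one-half of the balance (£96,000), for a total of £126,000. The remaining £96,000 passes to the descendants.
The descendants' portion (£96,000) is divided into 4 shares of £24,000: Cormac and Hanna each take £24,000; Greta's £24,000 share passes to Greta's issue; Qadir's £24,000 share passes to Qadir's issue.
Greta's share (£24,000) is divided into 2 shares of £12,000: Kalinda and Romilly each take £12,000.
Qadir's share (£24,000) is divided into 2 shares of £12,000: Linnea and Desmond each take £12,000.

Kalinda receives £12,000.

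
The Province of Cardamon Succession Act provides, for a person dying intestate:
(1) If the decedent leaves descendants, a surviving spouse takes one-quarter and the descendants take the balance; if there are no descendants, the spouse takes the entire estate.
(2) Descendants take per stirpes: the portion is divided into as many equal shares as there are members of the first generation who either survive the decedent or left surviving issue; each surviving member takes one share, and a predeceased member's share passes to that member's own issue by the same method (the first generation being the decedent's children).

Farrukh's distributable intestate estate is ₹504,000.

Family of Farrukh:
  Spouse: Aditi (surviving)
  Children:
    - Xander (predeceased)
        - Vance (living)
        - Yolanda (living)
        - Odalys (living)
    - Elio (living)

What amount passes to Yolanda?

Yolanda receives ₹63,000.

Aditi takes one-quarter of ₹504,000 = ₹126,000. The remaining ₹378,000 passes to the descendants.
The descendants' portion (₹378,000) is divided into 2 shares of ₹189,000: Elio takes ₹189,000; Xander's ₹189,000 share passes to Xander's issue.
Xander's share (₹189,000) is divided into 3 shares of ₹63,000: Vance, Yolanda, and Odalys each take ₹63,000.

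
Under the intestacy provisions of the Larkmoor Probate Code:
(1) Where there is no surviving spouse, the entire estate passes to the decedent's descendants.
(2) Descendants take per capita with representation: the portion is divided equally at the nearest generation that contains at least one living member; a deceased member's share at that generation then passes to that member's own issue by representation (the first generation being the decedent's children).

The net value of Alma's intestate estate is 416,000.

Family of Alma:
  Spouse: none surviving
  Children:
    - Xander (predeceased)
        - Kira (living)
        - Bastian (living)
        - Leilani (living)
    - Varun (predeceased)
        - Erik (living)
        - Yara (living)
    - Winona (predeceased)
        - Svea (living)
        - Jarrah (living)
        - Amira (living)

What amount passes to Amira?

The entire 416,000 passes to the descendants.
No child survives, so the initial division is made at the grandchildren's generation.
That amount (416,000) is divided into 8 shares of 52,000: Kira, Bastian, Leilani, Erik, Yara, Svea, Jarrah, and Amira each take 52,000.

Amira receives 52,000.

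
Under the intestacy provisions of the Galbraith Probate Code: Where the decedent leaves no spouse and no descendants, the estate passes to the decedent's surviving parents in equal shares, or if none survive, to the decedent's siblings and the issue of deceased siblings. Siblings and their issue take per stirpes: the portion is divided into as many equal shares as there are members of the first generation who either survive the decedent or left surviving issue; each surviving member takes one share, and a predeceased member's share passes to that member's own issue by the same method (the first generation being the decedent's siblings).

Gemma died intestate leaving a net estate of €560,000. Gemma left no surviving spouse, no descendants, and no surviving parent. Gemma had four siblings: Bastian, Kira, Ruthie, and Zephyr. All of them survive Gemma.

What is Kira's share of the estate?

The entire €560,000 passes to the siblings and their issue.
That amount (€560,000) is divided into 4 shares of €140,000: Bastian, Kira, Ruthie, and Zephyr each take €140,000.

Kira receives €140,000.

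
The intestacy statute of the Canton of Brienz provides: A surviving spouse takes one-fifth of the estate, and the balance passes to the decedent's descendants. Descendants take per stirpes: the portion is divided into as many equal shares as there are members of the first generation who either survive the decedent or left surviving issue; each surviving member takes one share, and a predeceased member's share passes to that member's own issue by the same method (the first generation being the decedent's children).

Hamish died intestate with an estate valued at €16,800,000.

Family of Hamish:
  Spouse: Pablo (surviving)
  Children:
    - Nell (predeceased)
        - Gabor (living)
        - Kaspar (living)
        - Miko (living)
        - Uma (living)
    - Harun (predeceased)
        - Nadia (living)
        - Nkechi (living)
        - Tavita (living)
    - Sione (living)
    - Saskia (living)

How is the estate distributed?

Pablo takes one-fifth of €16,800,000 = €3,360,000. The remaining €13,440,000 passes to the descendants.
The descendants' portion (€13,440,000) is divided into 4 shares of €3,360,000: Sione and Saskia each take €3,360,000; Nell's €3,360,000 share passes to Nell's issue; Harun's €3,360,000 share passes to Harun's issue.
Nell's share (€3,360,000) is divided into 4 shares of €840,000: Gabor, Kaspar, Miko, and Uma each take €840,000.
Harun's share (€3,360,000) is divided into 3 shares of €1,120,000: Nadia, Nkechi, and Tavita each take €1,120,000.

Pablo: €3,360,000; Gabor: €840,000; Kaspar: €840,000; Miko: €840,000; Uma: €840,000; Nadia: €1,120,000; Nkechi: €1,120,000; Tavita: €1,120,000; Sione: €3,360,000; Saskia: €3,360,000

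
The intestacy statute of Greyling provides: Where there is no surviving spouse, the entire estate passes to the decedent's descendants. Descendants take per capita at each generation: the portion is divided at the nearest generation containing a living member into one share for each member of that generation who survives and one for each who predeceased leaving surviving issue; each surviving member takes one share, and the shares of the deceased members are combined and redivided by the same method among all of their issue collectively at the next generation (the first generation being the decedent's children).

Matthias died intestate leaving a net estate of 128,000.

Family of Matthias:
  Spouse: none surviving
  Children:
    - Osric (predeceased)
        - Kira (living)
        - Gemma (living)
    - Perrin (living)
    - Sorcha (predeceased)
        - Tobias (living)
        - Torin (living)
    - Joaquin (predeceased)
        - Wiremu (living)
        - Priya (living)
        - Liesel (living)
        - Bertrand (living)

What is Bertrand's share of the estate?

The entire 128,000 passes to the descendants.
That amount (128,000) is divided at the children's generation into 4 shares of 32,000. Perrin takes 32,000. The 3 shares of the deceased (Osric, Sorcha, and Joaquin) are combined into a pool of 96,000.
That pool (96,000) is divided at the grandchildren's generation equally among Kira, Gemma, Tobias, Torin, Wiremu, Priya, Liesel, and Bertrand: 12,000 each.

Bertrand receives 12,000.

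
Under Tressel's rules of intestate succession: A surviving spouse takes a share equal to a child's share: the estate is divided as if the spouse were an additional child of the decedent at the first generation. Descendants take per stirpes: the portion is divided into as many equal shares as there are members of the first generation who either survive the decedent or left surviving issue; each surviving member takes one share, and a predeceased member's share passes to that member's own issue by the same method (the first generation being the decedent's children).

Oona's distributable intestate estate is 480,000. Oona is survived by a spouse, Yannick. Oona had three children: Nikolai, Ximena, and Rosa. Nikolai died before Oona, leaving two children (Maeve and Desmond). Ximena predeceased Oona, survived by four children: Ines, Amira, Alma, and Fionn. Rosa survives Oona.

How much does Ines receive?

Ines receives 30,000.

The spouse counts as an additional share at the children's level, so there are 4 primary shares of 120,000. Yannick takes one such share (120,000).
The children's combined portion (360,000) is divided into 3 shares of 120,000: Rosa takes 120,000; Nikolai's 120,000 share passes to Nikolai's issue; Ximena's 120,000 share passes to Ximena's issue.
Nikolai's share (120,000) is divided into 2 shares of 60,000: Maeve and Desmond each take 60,000.
Ximena's share (120,000) is divided into 4 shares of 30,000: Ines, Amira, Alma, and Fionn each take 30,000.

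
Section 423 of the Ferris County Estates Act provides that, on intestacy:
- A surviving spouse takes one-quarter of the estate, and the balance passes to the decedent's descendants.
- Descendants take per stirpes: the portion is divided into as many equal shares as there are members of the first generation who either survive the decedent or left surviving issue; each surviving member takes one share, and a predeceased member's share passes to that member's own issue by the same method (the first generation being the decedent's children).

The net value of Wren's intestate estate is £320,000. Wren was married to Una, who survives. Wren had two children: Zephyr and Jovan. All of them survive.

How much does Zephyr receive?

Una takes one-quarter of £320,000 = £80,000. The remaining £240,000 passes to the descendants.
The descendants' portion (£240,000) is divided into 2 shares of £120,000: Zephyr and Jovan each take £120,000.

Zephyr receives £120,000.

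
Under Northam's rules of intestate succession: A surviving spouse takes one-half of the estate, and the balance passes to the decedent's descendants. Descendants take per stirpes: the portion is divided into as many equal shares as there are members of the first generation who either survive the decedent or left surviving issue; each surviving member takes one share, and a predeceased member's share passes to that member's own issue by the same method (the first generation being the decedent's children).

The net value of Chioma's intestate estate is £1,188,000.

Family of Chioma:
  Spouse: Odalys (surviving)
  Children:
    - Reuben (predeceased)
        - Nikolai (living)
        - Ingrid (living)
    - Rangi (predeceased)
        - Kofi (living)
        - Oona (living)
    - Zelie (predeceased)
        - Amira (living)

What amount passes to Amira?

Amira receives £198,000.

Odalys takes one-half of £1,188,000 = £594,000. The remaining £594,000 passes to the descendants.
The descendants' portion (£594,000) is divided into 3 shares of £198,000: Reuben's £198,000 share passes to Reuben's issue; Rangi's £198,000 share passes to Rangi's issue; Zelie's £198,000 share passes to Zelie's issue.
Reuben's share (£198,000) is divided into 2 shares of £99,000: Nikolai and Ingrid each take £99,000.
Rangi's share (£198,000) is divided into 2 shares of £99,000: Kofi and Oona each take £99,000.
Zelie's share (£198,000) passes entirely to Amira.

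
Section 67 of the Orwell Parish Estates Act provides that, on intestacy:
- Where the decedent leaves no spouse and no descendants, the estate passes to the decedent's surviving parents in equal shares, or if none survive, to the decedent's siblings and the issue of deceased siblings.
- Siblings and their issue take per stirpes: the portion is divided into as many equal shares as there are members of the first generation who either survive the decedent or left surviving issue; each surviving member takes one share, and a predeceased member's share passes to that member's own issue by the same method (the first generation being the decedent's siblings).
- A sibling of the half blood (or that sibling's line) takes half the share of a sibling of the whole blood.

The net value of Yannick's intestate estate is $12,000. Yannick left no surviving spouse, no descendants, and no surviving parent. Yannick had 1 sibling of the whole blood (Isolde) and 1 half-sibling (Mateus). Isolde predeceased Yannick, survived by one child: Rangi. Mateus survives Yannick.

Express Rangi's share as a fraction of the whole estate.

The entire $12,000 passes to the siblings and their issue.
Counting each half-blood sibling's line as half a unit, there are 3/2 units in $12,000, so one unit is $8,000. Whole-blood lines (Isolde) take $8,000 each; half-blood lines (Mateus) take $4,000 each.
Isolde's share ($8,000) passes entirely to Rangi.

Rangi receives 2/3 of the estate.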